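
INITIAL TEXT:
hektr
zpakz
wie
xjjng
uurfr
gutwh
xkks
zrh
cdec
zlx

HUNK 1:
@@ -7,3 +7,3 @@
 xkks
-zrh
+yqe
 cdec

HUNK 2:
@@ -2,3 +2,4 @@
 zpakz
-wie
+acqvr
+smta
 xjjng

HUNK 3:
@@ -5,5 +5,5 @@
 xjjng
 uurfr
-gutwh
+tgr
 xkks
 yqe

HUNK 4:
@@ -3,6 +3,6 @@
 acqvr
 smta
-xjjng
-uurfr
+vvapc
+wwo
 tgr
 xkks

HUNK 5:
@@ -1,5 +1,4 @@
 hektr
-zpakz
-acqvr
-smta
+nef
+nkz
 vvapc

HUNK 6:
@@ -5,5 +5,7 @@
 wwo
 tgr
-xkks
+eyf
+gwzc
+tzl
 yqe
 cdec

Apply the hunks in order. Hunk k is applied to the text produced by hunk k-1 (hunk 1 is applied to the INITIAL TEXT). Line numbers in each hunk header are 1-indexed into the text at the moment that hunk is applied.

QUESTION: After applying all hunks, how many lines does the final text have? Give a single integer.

Answer: 12

Derivation:
Hunk 1: at line 7 remove [zrh] add [yqe] -> 10 lines: hektr zpakz wie xjjng uurfr gutwh xkks yqe cdec zlx
Hunk 2: at line 2 remove [wie] add [acqvr,smta] -> 11 lines: hektr zpakz acqvr smta xjjng uurfr gutwh xkks yqe cdec zlx
Hunk 3: at line 5 remove [gutwh] add [tgr] -> 11 lines: hektr zpakz acqvr smta xjjng uurfr tgr xkks yqe cdec zlx
Hunk 4: at line 3 remove [xjjng,uurfr] add [vvapc,wwo] -> 11 lines: hektr zpakz acqvr smta vvapc wwo tgr xkks yqe cdec zlx
Hunk 5: at line 1 remove [zpakz,acqvr,smta] add [nef,nkz] -> 10 lines: hektr nef nkz vvapc wwo tgr xkks yqe cdec zlx
Hunk 6: at line 5 remove [xkks] add [eyf,gwzc,tzl] -> 12 lines: hektr nef nkz vvapc wwo tgr eyf gwzc tzl yqe cdec zlx
Final line count: 12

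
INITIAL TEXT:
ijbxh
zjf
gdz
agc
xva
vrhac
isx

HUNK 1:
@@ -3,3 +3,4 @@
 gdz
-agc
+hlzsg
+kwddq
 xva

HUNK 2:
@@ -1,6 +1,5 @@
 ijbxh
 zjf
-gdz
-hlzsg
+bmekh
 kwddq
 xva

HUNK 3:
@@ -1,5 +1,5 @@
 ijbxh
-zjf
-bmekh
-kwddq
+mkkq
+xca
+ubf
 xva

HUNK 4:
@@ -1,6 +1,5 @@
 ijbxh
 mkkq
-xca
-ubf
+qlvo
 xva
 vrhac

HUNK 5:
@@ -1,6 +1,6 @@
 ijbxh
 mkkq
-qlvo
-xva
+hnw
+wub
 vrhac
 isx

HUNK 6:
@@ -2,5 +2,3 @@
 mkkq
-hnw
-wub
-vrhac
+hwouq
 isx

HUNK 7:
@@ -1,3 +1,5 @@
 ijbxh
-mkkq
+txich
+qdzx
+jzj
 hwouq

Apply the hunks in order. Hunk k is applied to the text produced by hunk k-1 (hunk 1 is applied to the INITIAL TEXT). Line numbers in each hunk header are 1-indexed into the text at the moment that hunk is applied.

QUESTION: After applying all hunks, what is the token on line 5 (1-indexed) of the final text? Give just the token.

Answer: hwouq

Derivation:
Hunk 1: at line 3 remove [agc] add [hlzsg,kwddq] -> 8 lines: ijbxh zjf gdz hlzsg kwddq xva vrhac isx
Hunk 2: at line 1 remove [gdz,hlzsg] add [bmekh] -> 7 lines: ijbxh zjf bmekh kwddq xva vrhac isx
Hunk 3: at line 1 remove [zjf,bmekh,kwddq] add [mkkq,xca,ubf] -> 7 lines: ijbxh mkkq xca ubf xva vrhac isx
Hunk 4: at line 1 remove [xca,ubf] add [qlvo] -> 6 lines: ijbxh mkkq qlvo xva vrhac isx
Hunk 5: at line 1 remove [qlvo,xva] add [hnw,wub] -> 6 lines: ijbxh mkkq hnw wub vrhac isx
Hunk 6: at line 2 remove [hnw,wub,vrhac] add [hwouq] -> 4 lines: ijbxh mkkq hwouq isx
Hunk 7: at line 1 remove [mkkq] add [txich,qdzx,jzj] -> 6 lines: ijbxh txich qdzx jzj hwouq isx
Final line 5: hwouq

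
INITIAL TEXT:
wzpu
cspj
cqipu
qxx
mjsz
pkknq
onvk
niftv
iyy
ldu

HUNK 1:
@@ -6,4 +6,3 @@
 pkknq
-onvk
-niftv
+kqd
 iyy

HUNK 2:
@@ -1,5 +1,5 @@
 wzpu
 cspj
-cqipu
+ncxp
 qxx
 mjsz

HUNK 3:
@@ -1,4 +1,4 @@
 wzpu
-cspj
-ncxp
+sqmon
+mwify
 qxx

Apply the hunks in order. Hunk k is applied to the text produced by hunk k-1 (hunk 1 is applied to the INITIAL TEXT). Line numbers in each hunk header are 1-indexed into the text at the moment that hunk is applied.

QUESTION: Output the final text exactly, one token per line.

Answer: wzpu
sqmon
mwify
qxx
mjsz
pkknq
kqd
iyy
ldu

Derivation:
Hunk 1: at line 6 remove [onvk,niftv] add [kqd] -> 9 lines: wzpu cspj cqipu qxx mjsz pkknq kqd iyy ldu
Hunk 2: at line 1 remove [cqipu] add [ncxp] -> 9 lines: wzpu cspj ncxp qxx mjsz pkknq kqd iyy ldu
Hunk 3: at line 1 remove [cspj,ncxp] add [sqmon,mwify] -> 9 lines: wzpu sqmon mwify qxx mjsz pkknq kqd iyy ldu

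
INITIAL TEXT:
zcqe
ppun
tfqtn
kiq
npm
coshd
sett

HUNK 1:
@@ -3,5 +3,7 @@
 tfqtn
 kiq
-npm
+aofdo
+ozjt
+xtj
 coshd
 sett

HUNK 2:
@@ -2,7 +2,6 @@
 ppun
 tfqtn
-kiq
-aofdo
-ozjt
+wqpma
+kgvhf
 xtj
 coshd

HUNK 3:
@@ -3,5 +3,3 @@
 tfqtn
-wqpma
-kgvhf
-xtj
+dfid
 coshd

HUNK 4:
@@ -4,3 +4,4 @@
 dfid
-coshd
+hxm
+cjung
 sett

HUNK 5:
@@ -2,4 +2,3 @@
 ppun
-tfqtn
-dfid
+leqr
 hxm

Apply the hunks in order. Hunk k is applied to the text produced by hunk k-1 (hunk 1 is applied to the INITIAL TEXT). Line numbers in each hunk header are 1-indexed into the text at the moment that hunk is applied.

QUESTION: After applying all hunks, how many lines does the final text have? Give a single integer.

Answer: 6

Derivation:
Hunk 1: at line 3 remove [npm] add [aofdo,ozjt,xtj] -> 9 lines: zcqe ppun tfqtn kiq aofdo ozjt xtj coshd sett
Hunk 2: at line 2 remove [kiq,aofdo,ozjt] add [wqpma,kgvhf] -> 8 lines: zcqe ppun tfqtn wqpma kgvhf xtj coshd sett
Hunk 3: at line 3 remove [wqpma,kgvhf,xtj] add [dfid] -> 6 lines: zcqe ppun tfqtn dfid coshd sett
Hunk 4: at line 4 remove [coshd] add [hxm,cjung] -> 7 lines: zcqe ppun tfqtn dfid hxm cjung sett
Hunk 5: at line 2 remove [tfqtn,dfid] add [leqr] -> 6 lines: zcqe ppun leqr hxm cjung sett
Final line count: 6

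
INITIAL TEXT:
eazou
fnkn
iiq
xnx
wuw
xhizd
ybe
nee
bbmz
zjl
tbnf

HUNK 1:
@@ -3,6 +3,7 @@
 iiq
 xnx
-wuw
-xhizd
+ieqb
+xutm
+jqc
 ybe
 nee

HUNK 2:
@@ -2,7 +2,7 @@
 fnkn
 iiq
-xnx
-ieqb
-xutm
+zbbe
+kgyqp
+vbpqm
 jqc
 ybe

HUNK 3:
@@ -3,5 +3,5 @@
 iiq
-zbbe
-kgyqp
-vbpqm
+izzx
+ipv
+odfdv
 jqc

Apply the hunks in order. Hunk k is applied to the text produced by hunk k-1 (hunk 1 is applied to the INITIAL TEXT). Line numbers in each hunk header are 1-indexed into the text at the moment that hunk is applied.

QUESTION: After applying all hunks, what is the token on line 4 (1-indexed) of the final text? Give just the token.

Hunk 1: at line 3 remove [wuw,xhizd] add [ieqb,xutm,jqc] -> 12 lines: eazou fnkn iiq xnx ieqb xutm jqc ybe nee bbmz zjl tbnf
Hunk 2: at line 2 remove [xnx,ieqb,xutm] add [zbbe,kgyqp,vbpqm] -> 12 lines: eazou fnkn iiq zbbe kgyqp vbpqm jqc ybe nee bbmz zjl tbnf
Hunk 3: at line 3 remove [zbbe,kgyqp,vbpqm] add [izzx,ipv,odfdv] -> 12 lines: eazou fnkn iiq izzx ipv odfdv jqc ybe nee bbmz zjl tbnf
Final line 4: izzx

Answer: izzx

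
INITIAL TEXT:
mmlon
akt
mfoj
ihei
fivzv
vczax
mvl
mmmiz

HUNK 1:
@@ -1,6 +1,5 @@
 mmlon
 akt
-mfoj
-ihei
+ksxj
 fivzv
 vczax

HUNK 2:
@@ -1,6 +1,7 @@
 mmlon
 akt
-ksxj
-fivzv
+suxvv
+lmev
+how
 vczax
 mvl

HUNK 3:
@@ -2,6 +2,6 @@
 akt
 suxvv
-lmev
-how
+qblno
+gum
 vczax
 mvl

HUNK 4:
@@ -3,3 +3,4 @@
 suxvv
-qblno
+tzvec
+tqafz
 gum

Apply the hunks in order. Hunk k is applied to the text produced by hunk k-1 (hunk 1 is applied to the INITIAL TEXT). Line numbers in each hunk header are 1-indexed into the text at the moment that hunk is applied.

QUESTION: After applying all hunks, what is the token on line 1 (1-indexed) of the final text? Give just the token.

Hunk 1: at line 1 remove [mfoj,ihei] add [ksxj] -> 7 lines: mmlon akt ksxj fivzv vczax mvl mmmiz
Hunk 2: at line 1 remove [ksxj,fivzv] add [suxvv,lmev,how] -> 8 lines: mmlon akt suxvv lmev how vczax mvl mmmiz
Hunk 3: at line 2 remove [lmev,how] add [qblno,gum] -> 8 lines: mmlon akt suxvv qblno gum vczax mvl mmmiz
Hunk 4: at line 3 remove [qblno] add [tzvec,tqafz] -> 9 lines: mmlon akt suxvv tzvec tqafz gum vczax mvl mmmiz
Final line 1: mmlon

Answer: mmlon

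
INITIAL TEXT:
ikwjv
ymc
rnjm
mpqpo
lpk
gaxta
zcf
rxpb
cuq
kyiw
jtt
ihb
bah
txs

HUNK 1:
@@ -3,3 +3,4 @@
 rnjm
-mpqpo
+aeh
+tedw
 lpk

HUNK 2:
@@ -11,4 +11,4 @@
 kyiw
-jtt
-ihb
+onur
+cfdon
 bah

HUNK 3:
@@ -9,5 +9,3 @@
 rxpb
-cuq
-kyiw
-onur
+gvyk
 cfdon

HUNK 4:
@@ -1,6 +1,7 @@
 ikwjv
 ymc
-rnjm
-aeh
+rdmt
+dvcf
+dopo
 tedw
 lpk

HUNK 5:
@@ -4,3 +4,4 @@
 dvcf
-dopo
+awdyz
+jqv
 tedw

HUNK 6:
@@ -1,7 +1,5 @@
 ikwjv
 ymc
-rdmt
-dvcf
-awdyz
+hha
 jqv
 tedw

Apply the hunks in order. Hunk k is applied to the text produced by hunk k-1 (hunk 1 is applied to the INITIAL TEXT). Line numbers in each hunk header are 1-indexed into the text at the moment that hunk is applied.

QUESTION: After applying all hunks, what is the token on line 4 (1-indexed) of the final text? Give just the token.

Hunk 1: at line 3 remove [mpqpo] add [aeh,tedw] -> 15 lines: ikwjv ymc rnjm aeh tedw lpk gaxta zcf rxpb cuq kyiw jtt ihb bah txs
Hunk 2: at line 11 remove [jtt,ihb] add [onur,cfdon] -> 15 lines: ikwjv ymc rnjm aeh tedw lpk gaxta zcf rxpb cuq kyiw onur cfdon bah txs
Hunk 3: at line 9 remove [cuq,kyiw,onur] add [gvyk] -> 13 lines: ikwjv ymc rnjm aeh tedw lpk gaxta zcf rxpb gvyk cfdon bah txs
Hunk 4: at line 1 remove [rnjm,aeh] add [rdmt,dvcf,dopo] -> 14 lines: ikwjv ymc rdmt dvcf dopo tedw lpk gaxta zcf rxpb gvyk cfdon bah txs
Hunk 5: at line 4 remove [dopo] add [awdyz,jqv] -> 15 lines: ikwjv ymc rdmt dvcf awdyz jqv tedw lpk gaxta zcf rxpb gvyk cfdon bah txs
Hunk 6: at line 1 remove [rdmt,dvcf,awdyz] add [hha] -> 13 lines: ikwjv ymc hha jqv tedw lpk gaxta zcf rxpb gvyk cfdon bah txs
Final line 4: jqv

Answer: jqv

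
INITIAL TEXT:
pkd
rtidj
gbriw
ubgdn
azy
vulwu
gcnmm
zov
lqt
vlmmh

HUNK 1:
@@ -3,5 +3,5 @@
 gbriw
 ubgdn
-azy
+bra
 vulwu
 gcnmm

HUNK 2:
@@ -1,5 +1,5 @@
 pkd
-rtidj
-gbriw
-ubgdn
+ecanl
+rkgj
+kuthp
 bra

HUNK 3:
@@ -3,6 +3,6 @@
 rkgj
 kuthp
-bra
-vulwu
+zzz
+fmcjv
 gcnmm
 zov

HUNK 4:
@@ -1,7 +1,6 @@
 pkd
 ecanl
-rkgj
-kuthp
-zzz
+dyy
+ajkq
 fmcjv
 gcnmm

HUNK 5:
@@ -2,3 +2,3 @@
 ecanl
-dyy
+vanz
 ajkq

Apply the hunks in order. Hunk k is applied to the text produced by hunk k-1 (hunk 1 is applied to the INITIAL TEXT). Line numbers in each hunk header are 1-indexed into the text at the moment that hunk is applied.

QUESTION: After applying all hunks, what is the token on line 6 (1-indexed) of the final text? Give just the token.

Answer: gcnmm

Derivation:
Hunk 1: at line 3 remove [azy] add [bra] -> 10 lines: pkd rtidj gbriw ubgdn bra vulwu gcnmm zov lqt vlmmh
Hunk 2: at line 1 remove [rtidj,gbriw,ubgdn] add [ecanl,rkgj,kuthp] -> 10 lines: pkd ecanl rkgj kuthp bra vulwu gcnmm zov lqt vlmmh
Hunk 3: at line 3 remove [bra,vulwu] add [zzz,fmcjv] -> 10 lines: pkd ecanl rkgj kuthp zzz fmcjv gcnmm zov lqt vlmmh
Hunk 4: at line 1 remove [rkgj,kuthp,zzz] add [dyy,ajkq] -> 9 lines: pkd ecanl dyy ajkq fmcjv gcnmm zov lqt vlmmh
Hunk 5: at line 2 remove [dyy] add [vanz] -> 9 lines: pkd ecanl vanz ajkq fmcjv gcnmm zov lqt vlmmh
Final line 6: gcnmm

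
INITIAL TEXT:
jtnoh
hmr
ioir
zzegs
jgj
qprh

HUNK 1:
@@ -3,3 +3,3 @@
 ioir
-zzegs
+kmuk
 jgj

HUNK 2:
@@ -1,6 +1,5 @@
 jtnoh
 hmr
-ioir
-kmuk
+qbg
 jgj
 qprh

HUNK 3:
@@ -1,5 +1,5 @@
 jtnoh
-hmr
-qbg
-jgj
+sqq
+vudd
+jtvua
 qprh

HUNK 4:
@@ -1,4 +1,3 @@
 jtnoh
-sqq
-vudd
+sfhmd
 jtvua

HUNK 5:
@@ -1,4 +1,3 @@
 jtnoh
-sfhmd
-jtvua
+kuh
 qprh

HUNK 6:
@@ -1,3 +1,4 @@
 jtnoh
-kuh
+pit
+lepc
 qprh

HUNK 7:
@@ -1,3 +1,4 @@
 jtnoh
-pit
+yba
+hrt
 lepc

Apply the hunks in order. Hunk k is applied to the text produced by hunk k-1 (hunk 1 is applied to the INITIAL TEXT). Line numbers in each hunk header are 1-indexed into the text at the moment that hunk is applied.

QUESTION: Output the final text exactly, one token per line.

Answer: jtnoh
yba
hrt
lepc
qprh

Derivation:
Hunk 1: at line 3 remove [zzegs] add [kmuk] -> 6 lines: jtnoh hmr ioir kmuk jgj qprh
Hunk 2: at line 1 remove [ioir,kmuk] add [qbg] -> 5 lines: jtnoh hmr qbg jgj qprh
Hunk 3: at line 1 remove [hmr,qbg,jgj] add [sqq,vudd,jtvua] -> 5 lines: jtnoh sqq vudd jtvua qprh
Hunk 4: at line 1 remove [sqq,vudd] add [sfhmd] -> 4 lines: jtnoh sfhmd jtvua qprh
Hunk 5: at line 1 remove [sfhmd,jtvua] add [kuh] -> 3 lines: jtnoh kuh qprh
Hunk 6: at line 1 remove [kuh] add [pit,lepc] -> 4 lines: jtnoh pit lepc qprh
Hunk 7: at line 1 remove [pit] add [yba,hrt] -> 5 lines: jtnoh yba hrt lepc qprh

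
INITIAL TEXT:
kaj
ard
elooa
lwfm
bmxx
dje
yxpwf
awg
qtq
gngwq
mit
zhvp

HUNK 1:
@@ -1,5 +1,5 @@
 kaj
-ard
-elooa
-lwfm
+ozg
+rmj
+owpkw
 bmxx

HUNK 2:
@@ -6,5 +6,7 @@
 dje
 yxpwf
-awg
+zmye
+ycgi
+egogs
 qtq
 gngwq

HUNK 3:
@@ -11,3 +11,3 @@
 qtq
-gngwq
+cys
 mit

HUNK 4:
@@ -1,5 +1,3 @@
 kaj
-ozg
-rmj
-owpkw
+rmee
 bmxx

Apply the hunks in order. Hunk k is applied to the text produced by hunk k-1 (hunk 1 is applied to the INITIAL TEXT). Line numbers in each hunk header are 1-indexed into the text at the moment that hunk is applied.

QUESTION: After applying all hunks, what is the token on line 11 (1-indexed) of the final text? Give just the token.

Hunk 1: at line 1 remove [ard,elooa,lwfm] add [ozg,rmj,owpkw] -> 12 lines: kaj ozg rmj owpkw bmxx dje yxpwf awg qtq gngwq mit zhvp
Hunk 2: at line 6 remove [awg] add [zmye,ycgi,egogs] -> 14 lines: kaj ozg rmj owpkw bmxx dje yxpwf zmye ycgi egogs qtq gngwq mit zhvp
Hunk 3: at line 11 remove [gngwq] add [cys] -> 14 lines: kaj ozg rmj owpkw bmxx dje yxpwf zmye ycgi egogs qtq cys mit zhvp
Hunk 4: at line 1 remove [ozg,rmj,owpkw] add [rmee] -> 12 lines: kaj rmee bmxx dje yxpwf zmye ycgi egogs qtq cys mit zhvp
Final line 11: mit

Answer: mit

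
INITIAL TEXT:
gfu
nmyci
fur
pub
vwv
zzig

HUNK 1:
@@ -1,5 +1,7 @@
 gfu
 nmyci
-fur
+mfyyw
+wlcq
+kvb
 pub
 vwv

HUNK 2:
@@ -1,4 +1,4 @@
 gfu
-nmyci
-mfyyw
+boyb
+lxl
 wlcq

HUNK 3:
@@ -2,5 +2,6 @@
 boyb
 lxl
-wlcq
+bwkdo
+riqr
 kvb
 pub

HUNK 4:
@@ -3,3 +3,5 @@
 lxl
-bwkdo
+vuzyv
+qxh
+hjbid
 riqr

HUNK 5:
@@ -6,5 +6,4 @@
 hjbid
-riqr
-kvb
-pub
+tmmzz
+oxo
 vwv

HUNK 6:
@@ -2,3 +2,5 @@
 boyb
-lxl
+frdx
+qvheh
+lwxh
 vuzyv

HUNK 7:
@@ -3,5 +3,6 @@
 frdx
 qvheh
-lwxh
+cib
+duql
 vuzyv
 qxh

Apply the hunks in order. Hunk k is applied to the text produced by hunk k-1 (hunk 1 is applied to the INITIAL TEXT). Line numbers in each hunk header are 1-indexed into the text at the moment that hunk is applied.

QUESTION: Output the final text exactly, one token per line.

Hunk 1: at line 1 remove [fur] add [mfyyw,wlcq,kvb] -> 8 lines: gfu nmyci mfyyw wlcq kvb pub vwv zzig
Hunk 2: at line 1 remove [nmyci,mfyyw] add [boyb,lxl] -> 8 lines: gfu boyb lxl wlcq kvb pub vwv zzig
Hunk 3: at line 2 remove [wlcq] add [bwkdo,riqr] -> 9 lines: gfu boyb lxl bwkdo riqr kvb pub vwv zzig
Hunk 4: at line 3 remove [bwkdo] add [vuzyv,qxh,hjbid] -> 11 lines: gfu boyb lxl vuzyv qxh hjbid riqr kvb pub vwv zzig
Hunk 5: at line 6 remove [riqr,kvb,pub] add [tmmzz,oxo] -> 10 lines: gfu boyb lxl vuzyv qxh hjbid tmmzz oxo vwv zzig
Hunk 6: at line 2 remove [lxl] add [frdx,qvheh,lwxh] -> 12 lines: gfu boyb frdx qvheh lwxh vuzyv qxh hjbid tmmzz oxo vwv zzig
Hunk 7: at line 3 remove [lwxh] add [cib,duql] -> 13 lines: gfu boyb frdx qvheh cib duql vuzyv qxh hjbid tmmzz oxo vwv zzig

Answer: gfu
boyb
frdx
qvheh
cib
duql
vuzyv
qxh
hjbid
tmmzz
oxo
vwv
zzig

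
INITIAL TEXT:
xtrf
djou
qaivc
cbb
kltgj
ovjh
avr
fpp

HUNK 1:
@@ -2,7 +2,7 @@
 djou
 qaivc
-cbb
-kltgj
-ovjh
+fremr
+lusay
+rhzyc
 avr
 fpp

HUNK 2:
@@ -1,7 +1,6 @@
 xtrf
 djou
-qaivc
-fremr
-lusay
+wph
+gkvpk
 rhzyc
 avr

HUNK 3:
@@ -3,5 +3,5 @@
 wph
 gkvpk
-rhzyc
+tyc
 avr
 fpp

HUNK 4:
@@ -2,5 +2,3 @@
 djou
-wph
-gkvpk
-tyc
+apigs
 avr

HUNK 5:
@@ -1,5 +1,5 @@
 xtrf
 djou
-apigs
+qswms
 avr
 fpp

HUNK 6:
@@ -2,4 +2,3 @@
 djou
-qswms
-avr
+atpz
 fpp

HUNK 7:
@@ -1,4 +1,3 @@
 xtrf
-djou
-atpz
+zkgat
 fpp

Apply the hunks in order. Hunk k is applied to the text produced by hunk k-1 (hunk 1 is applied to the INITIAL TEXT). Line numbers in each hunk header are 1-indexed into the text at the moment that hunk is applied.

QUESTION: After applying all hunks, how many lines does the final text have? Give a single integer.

Hunk 1: at line 2 remove [cbb,kltgj,ovjh] add [fremr,lusay,rhzyc] -> 8 lines: xtrf djou qaivc fremr lusay rhzyc avr fpp
Hunk 2: at line 1 remove [qaivc,fremr,lusay] add [wph,gkvpk] -> 7 lines: xtrf djou wph gkvpk rhzyc avr fpp
Hunk 3: at line 3 remove [rhzyc] add [tyc] -> 7 lines: xtrf djou wph gkvpk tyc avr fpp
Hunk 4: at line 2 remove [wph,gkvpk,tyc] add [apigs] -> 5 lines: xtrf djou apigs avr fpp
Hunk 5: at line 1 remove [apigs] add [qswms] -> 5 lines: xtrf djou qswms avr fpp
Hunk 6: at line 2 remove [qswms,avr] add [atpz] -> 4 lines: xtrf djou atpz fpp
Hunk 7: at line 1 remove [djou,atpz] add [zkgat] -> 3 lines: xtrf zkgat fpp
Final line count: 3

Answer: 3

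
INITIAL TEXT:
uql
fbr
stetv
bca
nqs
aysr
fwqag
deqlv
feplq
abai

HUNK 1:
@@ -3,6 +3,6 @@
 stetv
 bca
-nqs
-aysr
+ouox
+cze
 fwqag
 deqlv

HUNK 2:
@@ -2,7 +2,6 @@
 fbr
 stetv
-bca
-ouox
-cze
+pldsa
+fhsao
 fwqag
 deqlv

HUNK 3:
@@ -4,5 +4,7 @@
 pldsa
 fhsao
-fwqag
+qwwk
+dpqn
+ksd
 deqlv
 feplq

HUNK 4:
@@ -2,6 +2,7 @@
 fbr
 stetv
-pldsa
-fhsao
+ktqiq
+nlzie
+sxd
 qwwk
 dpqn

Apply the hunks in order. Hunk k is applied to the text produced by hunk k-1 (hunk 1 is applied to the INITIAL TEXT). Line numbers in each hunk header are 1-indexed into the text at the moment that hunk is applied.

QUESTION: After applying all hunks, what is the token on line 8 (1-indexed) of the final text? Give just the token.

Answer: dpqn

Derivation:
Hunk 1: at line 3 remove [nqs,aysr] add [ouox,cze] -> 10 lines: uql fbr stetv bca ouox cze fwqag deqlv feplq abai
Hunk 2: at line 2 remove [bca,ouox,cze] add [pldsa,fhsao] -> 9 lines: uql fbr stetv pldsa fhsao fwqag deqlv feplq abai
Hunk 3: at line 4 remove [fwqag] add [qwwk,dpqn,ksd] -> 11 lines: uql fbr stetv pldsa fhsao qwwk dpqn ksd deqlv feplq abai
Hunk 4: at line 2 remove [pldsa,fhsao] add [ktqiq,nlzie,sxd] -> 12 lines: uql fbr stetv ktqiq nlzie sxd qwwk dpqn ksd deqlv feplq abai
Final line 8: dpqn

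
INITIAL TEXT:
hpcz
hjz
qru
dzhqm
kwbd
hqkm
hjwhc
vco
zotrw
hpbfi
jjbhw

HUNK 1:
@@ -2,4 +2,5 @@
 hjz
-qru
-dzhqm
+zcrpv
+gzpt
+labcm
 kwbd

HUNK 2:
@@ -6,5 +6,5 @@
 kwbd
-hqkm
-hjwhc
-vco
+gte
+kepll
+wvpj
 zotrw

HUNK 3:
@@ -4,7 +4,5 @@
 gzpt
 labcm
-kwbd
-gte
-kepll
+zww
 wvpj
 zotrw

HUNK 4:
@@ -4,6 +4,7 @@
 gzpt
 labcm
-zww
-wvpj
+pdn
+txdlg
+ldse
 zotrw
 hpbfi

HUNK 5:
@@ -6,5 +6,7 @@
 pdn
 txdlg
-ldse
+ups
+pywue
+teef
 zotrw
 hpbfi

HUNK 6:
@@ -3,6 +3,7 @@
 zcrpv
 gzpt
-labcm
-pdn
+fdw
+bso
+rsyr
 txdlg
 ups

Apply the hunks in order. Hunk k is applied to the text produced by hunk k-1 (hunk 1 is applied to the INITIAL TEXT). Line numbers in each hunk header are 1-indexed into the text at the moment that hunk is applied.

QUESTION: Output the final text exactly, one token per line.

Answer: hpcz
hjz
zcrpv
gzpt
fdw
bso
rsyr
txdlg
ups
pywue
teef
zotrw
hpbfi
jjbhw

Derivation:
Hunk 1: at line 2 remove [qru,dzhqm] add [zcrpv,gzpt,labcm] -> 12 lines: hpcz hjz zcrpv gzpt labcm kwbd hqkm hjwhc vco zotrw hpbfi jjbhw
Hunk 2: at line 6 remove [hqkm,hjwhc,vco] add [gte,kepll,wvpj] -> 12 lines: hpcz hjz zcrpv gzpt labcm kwbd gte kepll wvpj zotrw hpbfi jjbhw
Hunk 3: at line 4 remove [kwbd,gte,kepll] add [zww] -> 10 lines: hpcz hjz zcrpv gzpt labcm zww wvpj zotrw hpbfi jjbhw
Hunk 4: at line 4 remove [zww,wvpj] add [pdn,txdlg,ldse] -> 11 lines: hpcz hjz zcrpv gzpt labcm pdn txdlg ldse zotrw hpbfi jjbhw
Hunk 5: at line 6 remove [ldse] add [ups,pywue,teef] -> 13 lines: hpcz hjz zcrpv gzpt labcm pdn txdlg ups pywue teef zotrw hpbfi jjbhw
Hunk 6: at line 3 remove [labcm,pdn] add [fdw,bso,rsyr] -> 14 lines: hpcz hjz zcrpv gzpt fdw bso rsyr txdlg ups pywue teef zotrw hpbfi jjbhw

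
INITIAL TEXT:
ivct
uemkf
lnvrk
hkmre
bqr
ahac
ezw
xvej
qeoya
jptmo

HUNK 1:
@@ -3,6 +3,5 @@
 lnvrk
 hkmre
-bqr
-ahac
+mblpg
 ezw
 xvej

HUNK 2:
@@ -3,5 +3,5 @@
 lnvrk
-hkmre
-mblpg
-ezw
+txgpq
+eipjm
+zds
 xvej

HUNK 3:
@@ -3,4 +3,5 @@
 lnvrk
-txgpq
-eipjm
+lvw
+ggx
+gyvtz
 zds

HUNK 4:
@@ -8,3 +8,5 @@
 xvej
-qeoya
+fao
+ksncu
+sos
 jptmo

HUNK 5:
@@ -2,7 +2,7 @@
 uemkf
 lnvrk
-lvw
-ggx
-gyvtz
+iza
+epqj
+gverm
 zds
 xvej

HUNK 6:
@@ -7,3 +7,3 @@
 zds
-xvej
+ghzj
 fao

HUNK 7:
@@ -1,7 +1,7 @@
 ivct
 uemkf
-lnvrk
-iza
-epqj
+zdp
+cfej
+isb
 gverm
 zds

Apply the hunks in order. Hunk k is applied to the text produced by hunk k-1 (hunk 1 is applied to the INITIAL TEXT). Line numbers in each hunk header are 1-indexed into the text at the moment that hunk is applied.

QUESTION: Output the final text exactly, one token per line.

Answer: ivct
uemkf
zdp
cfej
isb
gverm
zds
ghzj
fao
ksncu
sos
jptmo

Derivation:
Hunk 1: at line 3 remove [bqr,ahac] add [mblpg] -> 9 lines: ivct uemkf lnvrk hkmre mblpg ezw xvej qeoya jptmo
Hunk 2: at line 3 remove [hkmre,mblpg,ezw] add [txgpq,eipjm,zds] -> 9 lines: ivct uemkf lnvrk txgpq eipjm zds xvej qeoya jptmo
Hunk 3: at line 3 remove [txgpq,eipjm] add [lvw,ggx,gyvtz] -> 10 lines: ivct uemkf lnvrk lvw ggx gyvtz zds xvej qeoya jptmo
Hunk 4: at line 8 remove [qeoya] add [fao,ksncu,sos] -> 12 lines: ivct uemkf lnvrk lvw ggx gyvtz zds xvej fao ksncu sos jptmo
Hunk 5: at line 2 remove [lvw,ggx,gyvtz] add [iza,epqj,gverm] -> 12 lines: ivct uemkf lnvrk iza epqj gverm zds xvej fao ksncu sos jptmo
Hunk 6: at line 7 remove [xvej] add [ghzj] -> 12 lines: ivct uemkf lnvrk iza epqj gverm zds ghzj fao ksncu sos jptmo
Hunk 7: at line 1 remove [lnvrk,iza,epqj] add [zdp,cfej,isb] -> 12 lines: ivct uemkf zdp cfej isb gverm zds ghzj fao ksncu sos jptmo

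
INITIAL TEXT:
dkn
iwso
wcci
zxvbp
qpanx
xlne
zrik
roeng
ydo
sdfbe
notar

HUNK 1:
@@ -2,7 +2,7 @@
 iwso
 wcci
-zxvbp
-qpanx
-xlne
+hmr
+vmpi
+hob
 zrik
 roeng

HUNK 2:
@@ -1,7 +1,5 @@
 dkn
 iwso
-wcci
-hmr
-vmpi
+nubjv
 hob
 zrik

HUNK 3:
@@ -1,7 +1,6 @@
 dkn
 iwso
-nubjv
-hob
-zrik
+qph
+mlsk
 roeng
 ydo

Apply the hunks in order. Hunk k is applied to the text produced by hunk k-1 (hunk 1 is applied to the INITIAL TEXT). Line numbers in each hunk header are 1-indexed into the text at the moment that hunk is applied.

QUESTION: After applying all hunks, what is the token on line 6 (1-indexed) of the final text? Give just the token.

Hunk 1: at line 2 remove [zxvbp,qpanx,xlne] add [hmr,vmpi,hob] -> 11 lines: dkn iwso wcci hmr vmpi hob zrik roeng ydo sdfbe notar
Hunk 2: at line 1 remove [wcci,hmr,vmpi] add [nubjv] -> 9 lines: dkn iwso nubjv hob zrik roeng ydo sdfbe notar
Hunk 3: at line 1 remove [nubjv,hob,zrik] add [qph,mlsk] -> 8 lines: dkn iwso qph mlsk roeng ydo sdfbe notar
Final line 6: ydo

Answer: ydo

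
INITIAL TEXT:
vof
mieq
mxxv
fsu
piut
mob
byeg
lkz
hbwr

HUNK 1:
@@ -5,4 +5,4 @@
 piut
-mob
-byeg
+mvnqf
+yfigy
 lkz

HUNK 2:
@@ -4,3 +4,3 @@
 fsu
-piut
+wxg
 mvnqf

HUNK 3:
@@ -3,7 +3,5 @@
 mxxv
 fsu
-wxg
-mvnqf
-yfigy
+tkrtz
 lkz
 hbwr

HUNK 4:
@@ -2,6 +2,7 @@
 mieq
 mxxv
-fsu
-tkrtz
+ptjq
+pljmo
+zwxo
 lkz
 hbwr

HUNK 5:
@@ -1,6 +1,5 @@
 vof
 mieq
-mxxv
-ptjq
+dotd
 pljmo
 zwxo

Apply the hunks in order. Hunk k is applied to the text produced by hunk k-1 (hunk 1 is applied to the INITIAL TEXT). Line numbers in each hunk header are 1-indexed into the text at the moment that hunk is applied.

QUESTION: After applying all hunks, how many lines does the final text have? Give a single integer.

Hunk 1: at line 5 remove [mob,byeg] add [mvnqf,yfigy] -> 9 lines: vof mieq mxxv fsu piut mvnqf yfigy lkz hbwr
Hunk 2: at line 4 remove [piut] add [wxg] -> 9 lines: vof mieq mxxv fsu wxg mvnqf yfigy lkz hbwr
Hunk 3: at line 3 remove [wxg,mvnqf,yfigy] add [tkrtz] -> 7 lines: vof mieq mxxv fsu tkrtz lkz hbwr
Hunk 4: at line 2 remove [fsu,tkrtz] add [ptjq,pljmo,zwxo] -> 8 lines: vof mieq mxxv ptjq pljmo zwxo lkz hbwr
Hunk 5: at line 1 remove [mxxv,ptjq] add [dotd] -> 7 lines: vof mieq dotd pljmo zwxo lkz hbwr
Final line count: 7

Answer: 7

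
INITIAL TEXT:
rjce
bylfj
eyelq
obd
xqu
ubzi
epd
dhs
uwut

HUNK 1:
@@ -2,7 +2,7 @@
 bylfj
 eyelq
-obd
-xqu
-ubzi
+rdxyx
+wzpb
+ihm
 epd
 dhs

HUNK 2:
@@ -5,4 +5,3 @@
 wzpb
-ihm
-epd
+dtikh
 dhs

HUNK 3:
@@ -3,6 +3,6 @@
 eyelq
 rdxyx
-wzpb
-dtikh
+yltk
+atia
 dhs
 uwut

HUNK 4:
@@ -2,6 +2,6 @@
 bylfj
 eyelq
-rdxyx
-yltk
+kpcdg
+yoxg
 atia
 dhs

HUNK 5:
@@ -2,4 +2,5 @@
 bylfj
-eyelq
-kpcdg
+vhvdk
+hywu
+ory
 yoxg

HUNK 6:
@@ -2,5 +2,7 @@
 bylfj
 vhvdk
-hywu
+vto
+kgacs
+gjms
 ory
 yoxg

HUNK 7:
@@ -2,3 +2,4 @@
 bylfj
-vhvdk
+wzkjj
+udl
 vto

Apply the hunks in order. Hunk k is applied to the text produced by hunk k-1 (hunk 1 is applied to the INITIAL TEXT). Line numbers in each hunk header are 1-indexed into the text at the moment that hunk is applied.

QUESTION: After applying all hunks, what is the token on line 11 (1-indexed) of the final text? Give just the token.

Hunk 1: at line 2 remove [obd,xqu,ubzi] add [rdxyx,wzpb,ihm] -> 9 lines: rjce bylfj eyelq rdxyx wzpb ihm epd dhs uwut
Hunk 2: at line 5 remove [ihm,epd] add [dtikh] -> 8 lines: rjce bylfj eyelq rdxyx wzpb dtikh dhs uwut
Hunk 3: at line 3 remove [wzpb,dtikh] add [yltk,atia] -> 8 lines: rjce bylfj eyelq rdxyx yltk atia dhs uwut
Hunk 4: at line 2 remove [rdxyx,yltk] add [kpcdg,yoxg] -> 8 lines: rjce bylfj eyelq kpcdg yoxg atia dhs uwut
Hunk 5: at line 2 remove [eyelq,kpcdg] add [vhvdk,hywu,ory] -> 9 lines: rjce bylfj vhvdk hywu ory yoxg atia dhs uwut
Hunk 6: at line 2 remove [hywu] add [vto,kgacs,gjms] -> 11 lines: rjce bylfj vhvdk vto kgacs gjms ory yoxg atia dhs uwut
Hunk 7: at line 2 remove [vhvdk] add [wzkjj,udl] -> 12 lines: rjce bylfj wzkjj udl vto kgacs gjms ory yoxg atia dhs uwut
Final line 11: dhs

Answer: dhs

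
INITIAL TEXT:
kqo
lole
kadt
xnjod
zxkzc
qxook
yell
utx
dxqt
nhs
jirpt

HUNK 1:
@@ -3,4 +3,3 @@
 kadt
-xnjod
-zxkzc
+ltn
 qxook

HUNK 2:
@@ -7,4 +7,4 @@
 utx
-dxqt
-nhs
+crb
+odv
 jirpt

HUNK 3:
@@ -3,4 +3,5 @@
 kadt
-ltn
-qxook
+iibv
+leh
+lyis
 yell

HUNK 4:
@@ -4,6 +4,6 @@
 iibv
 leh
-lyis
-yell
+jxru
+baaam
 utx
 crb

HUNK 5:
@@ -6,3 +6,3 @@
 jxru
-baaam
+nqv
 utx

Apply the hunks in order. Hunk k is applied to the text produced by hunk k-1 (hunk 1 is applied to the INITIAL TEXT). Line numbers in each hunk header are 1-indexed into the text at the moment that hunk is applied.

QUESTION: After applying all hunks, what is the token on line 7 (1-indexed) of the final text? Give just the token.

Answer: nqv

Derivation:
Hunk 1: at line 3 remove [xnjod,zxkzc] add [ltn] -> 10 lines: kqo lole kadt ltn qxook yell utx dxqt nhs jirpt
Hunk 2: at line 7 remove [dxqt,nhs] add [crb,odv] -> 10 lines: kqo lole kadt ltn qxook yell utx crb odv jirpt
Hunk 3: at line 3 remove [ltn,qxook] add [iibv,leh,lyis] -> 11 lines: kqo lole kadt iibv leh lyis yell utx crb odv jirpt
Hunk 4: at line 4 remove [lyis,yell] add [jxru,baaam] -> 11 lines: kqo lole kadt iibv leh jxru baaam utx crb odv jirpt
Hunk 5: at line 6 remove [baaam] add [nqv] -> 11 lines: kqo lole kadt iibv leh jxru nqv utx crb odv jirpt
Final line 7: nqv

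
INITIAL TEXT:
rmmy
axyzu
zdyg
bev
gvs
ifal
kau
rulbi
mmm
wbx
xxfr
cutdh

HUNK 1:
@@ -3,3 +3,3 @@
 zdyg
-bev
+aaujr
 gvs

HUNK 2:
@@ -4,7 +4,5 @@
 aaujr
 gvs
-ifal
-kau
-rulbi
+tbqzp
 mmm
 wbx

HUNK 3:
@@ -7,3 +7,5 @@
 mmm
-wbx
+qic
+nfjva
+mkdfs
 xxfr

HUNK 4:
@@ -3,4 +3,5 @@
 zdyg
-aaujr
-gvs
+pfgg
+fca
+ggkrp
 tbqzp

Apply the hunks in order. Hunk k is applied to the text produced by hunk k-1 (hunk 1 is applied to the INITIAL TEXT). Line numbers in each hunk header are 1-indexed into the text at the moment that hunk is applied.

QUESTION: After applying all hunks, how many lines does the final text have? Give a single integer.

Hunk 1: at line 3 remove [bev] add [aaujr] -> 12 lines: rmmy axyzu zdyg aaujr gvs ifal kau rulbi mmm wbx xxfr cutdh
Hunk 2: at line 4 remove [ifal,kau,rulbi] add [tbqzp] -> 10 lines: rmmy axyzu zdyg aaujr gvs tbqzp mmm wbx xxfr cutdh
Hunk 3: at line 7 remove [wbx] add [qic,nfjva,mkdfs] -> 12 lines: rmmy axyzu zdyg aaujr gvs tbqzp mmm qic nfjva mkdfs xxfr cutdh
Hunk 4: at line 3 remove [aaujr,gvs] add [pfgg,fca,ggkrp] -> 13 lines: rmmy axyzu zdyg pfgg fca ggkrp tbqzp mmm qic nfjva mkdfs xxfr cutdh
Final line count: 13

Answer: 13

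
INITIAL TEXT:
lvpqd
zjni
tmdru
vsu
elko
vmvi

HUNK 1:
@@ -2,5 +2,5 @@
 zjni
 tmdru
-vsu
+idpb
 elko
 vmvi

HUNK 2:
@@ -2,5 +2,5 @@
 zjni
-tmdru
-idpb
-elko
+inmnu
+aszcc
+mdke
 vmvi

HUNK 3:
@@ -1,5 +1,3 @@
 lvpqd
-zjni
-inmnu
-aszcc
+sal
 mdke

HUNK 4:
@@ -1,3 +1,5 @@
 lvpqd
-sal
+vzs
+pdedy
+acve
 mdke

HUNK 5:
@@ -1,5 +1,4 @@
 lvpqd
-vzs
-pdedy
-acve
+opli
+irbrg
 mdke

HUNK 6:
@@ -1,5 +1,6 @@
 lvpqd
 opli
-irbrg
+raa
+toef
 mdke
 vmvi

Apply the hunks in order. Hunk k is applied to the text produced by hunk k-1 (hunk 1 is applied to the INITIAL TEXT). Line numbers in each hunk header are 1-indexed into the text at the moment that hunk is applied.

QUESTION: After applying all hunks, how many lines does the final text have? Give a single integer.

Answer: 6

Derivation:
Hunk 1: at line 2 remove [vsu] add [idpb] -> 6 lines: lvpqd zjni tmdru idpb elko vmvi
Hunk 2: at line 2 remove [tmdru,idpb,elko] add [inmnu,aszcc,mdke] -> 6 lines: lvpqd zjni inmnu aszcc mdke vmvi
Hunk 3: at line 1 remove [zjni,inmnu,aszcc] add [sal] -> 4 lines: lvpqd sal mdke vmvi
Hunk 4: at line 1 remove [sal] add [vzs,pdedy,acve] -> 6 lines: lvpqd vzs pdedy acve mdke vmvi
Hunk 5: at line 1 remove [vzs,pdedy,acve] add [opli,irbrg] -> 5 lines: lvpqd opli irbrg mdke vmvi
Hunk 6: at line 1 remove [irbrg] add [raa,toef] -> 6 lines: lvpqd opli raa toef mdke vmvi
Final line count: 6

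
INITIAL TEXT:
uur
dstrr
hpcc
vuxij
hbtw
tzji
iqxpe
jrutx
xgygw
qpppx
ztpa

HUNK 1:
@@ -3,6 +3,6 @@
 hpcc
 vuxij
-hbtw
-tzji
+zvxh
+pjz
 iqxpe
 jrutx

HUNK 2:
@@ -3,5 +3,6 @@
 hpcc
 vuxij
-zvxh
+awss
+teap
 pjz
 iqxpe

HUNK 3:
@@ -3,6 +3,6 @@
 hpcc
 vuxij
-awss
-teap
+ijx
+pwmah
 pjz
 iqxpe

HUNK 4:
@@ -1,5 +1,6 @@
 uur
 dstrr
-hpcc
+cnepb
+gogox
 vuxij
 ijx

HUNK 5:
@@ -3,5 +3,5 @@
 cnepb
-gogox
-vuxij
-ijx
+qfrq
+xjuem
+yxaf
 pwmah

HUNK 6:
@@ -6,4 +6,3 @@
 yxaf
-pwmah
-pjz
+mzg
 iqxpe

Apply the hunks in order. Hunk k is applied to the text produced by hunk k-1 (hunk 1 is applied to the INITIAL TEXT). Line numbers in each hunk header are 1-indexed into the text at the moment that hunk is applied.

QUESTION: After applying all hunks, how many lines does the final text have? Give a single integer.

Hunk 1: at line 3 remove [hbtw,tzji] add [zvxh,pjz] -> 11 lines: uur dstrr hpcc vuxij zvxh pjz iqxpe jrutx xgygw qpppx ztpa
Hunk 2: at line 3 remove [zvxh] add [awss,teap] -> 12 lines: uur dstrr hpcc vuxij awss teap pjz iqxpe jrutx xgygw qpppx ztpa
Hunk 3: at line 3 remove [awss,teap] add [ijx,pwmah] -> 12 lines: uur dstrr hpcc vuxij ijx pwmah pjz iqxpe jrutx xgygw qpppx ztpa
Hunk 4: at line 1 remove [hpcc] add [cnepb,gogox] -> 13 lines: uur dstrr cnepb gogox vuxij ijx pwmah pjz iqxpe jrutx xgygw qpppx ztpa
Hunk 5: at line 3 remove [gogox,vuxij,ijx] add [qfrq,xjuem,yxaf] -> 13 lines: uur dstrr cnepb qfrq xjuem yxaf pwmah pjz iqxpe jrutx xgygw qpppx ztpa
Hunk 6: at line 6 remove [pwmah,pjz] add [mzg] -> 12 lines: uur dstrr cnepb qfrq xjuem yxaf mzg iqxpe jrutx xgygw qpppx ztpa
Final line count: 12

Answer: 12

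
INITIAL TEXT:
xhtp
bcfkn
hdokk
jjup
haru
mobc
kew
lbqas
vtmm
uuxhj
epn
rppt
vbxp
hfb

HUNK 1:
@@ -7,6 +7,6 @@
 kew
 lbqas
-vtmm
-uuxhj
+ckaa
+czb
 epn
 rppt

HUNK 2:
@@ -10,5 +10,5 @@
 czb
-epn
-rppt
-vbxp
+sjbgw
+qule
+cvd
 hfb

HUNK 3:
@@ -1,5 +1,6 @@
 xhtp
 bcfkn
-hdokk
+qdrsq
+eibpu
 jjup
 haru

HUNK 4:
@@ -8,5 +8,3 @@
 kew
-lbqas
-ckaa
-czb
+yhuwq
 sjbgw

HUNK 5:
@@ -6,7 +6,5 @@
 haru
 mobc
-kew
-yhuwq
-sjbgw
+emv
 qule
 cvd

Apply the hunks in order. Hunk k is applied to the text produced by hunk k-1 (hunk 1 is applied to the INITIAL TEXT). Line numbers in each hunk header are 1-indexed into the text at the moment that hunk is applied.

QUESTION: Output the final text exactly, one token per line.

Hunk 1: at line 7 remove [vtmm,uuxhj] add [ckaa,czb] -> 14 lines: xhtp bcfkn hdokk jjup haru mobc kew lbqas ckaa czb epn rppt vbxp hfb
Hunk 2: at line 10 remove [epn,rppt,vbxp] add [sjbgw,qule,cvd] -> 14 lines: xhtp bcfkn hdokk jjup haru mobc kew lbqas ckaa czb sjbgw qule cvd hfb
Hunk 3: at line 1 remove [hdokk] add [qdrsq,eibpu] -> 15 lines: xhtp bcfkn qdrsq eibpu jjup haru mobc kew lbqas ckaa czb sjbgw qule cvd hfb
Hunk 4: at line 8 remove [lbqas,ckaa,czb] add [yhuwq] -> 13 lines: xhtp bcfkn qdrsq eibpu jjup haru mobc kew yhuwq sjbgw qule cvd hfb
Hunk 5: at line 6 remove [kew,yhuwq,sjbgw] add [emv] -> 11 lines: xhtp bcfkn qdrsq eibpu jjup haru mobc emv qule cvd hfb

Answer: xhtp
bcfkn
qdrsq
eibpu
jjup
haru
mobc
emv
qule
cvd
hfb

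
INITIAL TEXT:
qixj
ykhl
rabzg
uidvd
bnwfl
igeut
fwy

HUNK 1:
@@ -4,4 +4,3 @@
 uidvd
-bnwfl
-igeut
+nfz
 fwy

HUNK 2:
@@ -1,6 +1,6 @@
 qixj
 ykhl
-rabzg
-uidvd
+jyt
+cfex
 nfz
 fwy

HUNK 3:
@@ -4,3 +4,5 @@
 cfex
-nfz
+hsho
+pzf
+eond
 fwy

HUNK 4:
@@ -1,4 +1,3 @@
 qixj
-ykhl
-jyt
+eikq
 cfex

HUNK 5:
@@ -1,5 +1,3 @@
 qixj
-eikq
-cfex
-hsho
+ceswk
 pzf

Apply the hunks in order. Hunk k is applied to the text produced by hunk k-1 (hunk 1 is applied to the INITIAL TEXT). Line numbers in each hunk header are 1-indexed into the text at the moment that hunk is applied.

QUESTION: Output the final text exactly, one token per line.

Hunk 1: at line 4 remove [bnwfl,igeut] add [nfz] -> 6 lines: qixj ykhl rabzg uidvd nfz fwy
Hunk 2: at line 1 remove [rabzg,uidvd] add [jyt,cfex] -> 6 lines: qixj ykhl jyt cfex nfz fwy
Hunk 3: at line 4 remove [nfz] add [hsho,pzf,eond] -> 8 lines: qixj ykhl jyt cfex hsho pzf eond fwy
Hunk 4: at line 1 remove [ykhl,jyt] add [eikq] -> 7 lines: qixj eikq cfex hsho pzf eond fwy
Hunk 5: at line 1 remove [eikq,cfex,hsho] add [ceswk] -> 5 lines: qixj ceswk pzf eond fwy

Answer: qixj
ceswk
pzf
eond
fwy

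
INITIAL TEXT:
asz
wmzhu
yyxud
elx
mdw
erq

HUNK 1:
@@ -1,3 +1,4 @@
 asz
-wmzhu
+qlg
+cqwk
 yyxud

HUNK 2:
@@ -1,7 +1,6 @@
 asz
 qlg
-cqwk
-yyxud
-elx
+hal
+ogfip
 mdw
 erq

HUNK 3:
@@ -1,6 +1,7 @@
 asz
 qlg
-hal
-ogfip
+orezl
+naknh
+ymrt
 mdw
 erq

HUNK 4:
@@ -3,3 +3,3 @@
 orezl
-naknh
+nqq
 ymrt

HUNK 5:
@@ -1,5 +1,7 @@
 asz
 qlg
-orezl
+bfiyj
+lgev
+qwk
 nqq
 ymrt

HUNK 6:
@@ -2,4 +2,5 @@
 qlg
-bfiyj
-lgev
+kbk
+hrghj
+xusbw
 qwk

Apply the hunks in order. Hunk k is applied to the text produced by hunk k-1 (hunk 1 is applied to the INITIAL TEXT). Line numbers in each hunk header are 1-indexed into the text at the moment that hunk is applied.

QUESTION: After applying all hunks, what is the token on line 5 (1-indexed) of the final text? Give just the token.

Answer: xusbw

Derivation:
Hunk 1: at line 1 remove [wmzhu] add [qlg,cqwk] -> 7 lines: asz qlg cqwk yyxud elx mdw erq
Hunk 2: at line 1 remove [cqwk,yyxud,elx] add [hal,ogfip] -> 6 lines: asz qlg hal ogfip mdw erq
Hunk 3: at line 1 remove [hal,ogfip] add [orezl,naknh,ymrt] -> 7 lines: asz qlg orezl naknh ymrt mdw erq
Hunk 4: at line 3 remove [naknh] add [nqq] -> 7 lines: asz qlg orezl nqq ymrt mdw erq
Hunk 5: at line 1 remove [orezl] add [bfiyj,lgev,qwk] -> 9 lines: asz qlg bfiyj lgev qwk nqq ymrt mdw erq
Hunk 6: at line 2 remove [bfiyj,lgev] add [kbk,hrghj,xusbw] -> 10 lines: asz qlg kbk hrghj xusbw qwk nqq ymrt mdw erq
Final line 5: xusbw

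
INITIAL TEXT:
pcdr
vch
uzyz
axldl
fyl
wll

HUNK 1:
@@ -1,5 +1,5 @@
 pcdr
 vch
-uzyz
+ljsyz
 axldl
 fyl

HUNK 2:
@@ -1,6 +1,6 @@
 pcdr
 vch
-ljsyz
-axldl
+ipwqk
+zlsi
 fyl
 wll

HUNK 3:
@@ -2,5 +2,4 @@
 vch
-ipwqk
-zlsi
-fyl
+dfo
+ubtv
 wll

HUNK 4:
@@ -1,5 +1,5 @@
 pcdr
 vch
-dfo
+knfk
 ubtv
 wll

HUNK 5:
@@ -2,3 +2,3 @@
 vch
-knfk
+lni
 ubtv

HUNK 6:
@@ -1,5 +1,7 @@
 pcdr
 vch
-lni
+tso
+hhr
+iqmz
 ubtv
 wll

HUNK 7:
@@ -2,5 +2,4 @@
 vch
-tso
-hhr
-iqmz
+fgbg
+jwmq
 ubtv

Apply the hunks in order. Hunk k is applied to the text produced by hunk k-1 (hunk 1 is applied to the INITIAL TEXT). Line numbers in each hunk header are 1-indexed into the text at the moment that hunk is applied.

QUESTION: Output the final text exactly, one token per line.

Hunk 1: at line 1 remove [uzyz] add [ljsyz] -> 6 lines: pcdr vch ljsyz axldl fyl wll
Hunk 2: at line 1 remove [ljsyz,axldl] add [ipwqk,zlsi] -> 6 lines: pcdr vch ipwqk zlsi fyl wll
Hunk 3: at line 2 remove [ipwqk,zlsi,fyl] add [dfo,ubtv] -> 5 lines: pcdr vch dfo ubtv wll
Hunk 4: at line 1 remove [dfo] add [knfk] -> 5 lines: pcdr vch knfk ubtv wll
Hunk 5: at line 2 remove [knfk] add [lni] -> 5 lines: pcdr vch lni ubtv wll
Hunk 6: at line 1 remove [lni] add [tso,hhr,iqmz] -> 7 lines: pcdr vch tso hhr iqmz ubtv wll
Hunk 7: at line 2 remove [tso,hhr,iqmz] add [fgbg,jwmq] -> 6 lines: pcdr vch fgbg jwmq ubtv wll

Answer: pcdr
vch
fgbg
jwmq
ubtv
wll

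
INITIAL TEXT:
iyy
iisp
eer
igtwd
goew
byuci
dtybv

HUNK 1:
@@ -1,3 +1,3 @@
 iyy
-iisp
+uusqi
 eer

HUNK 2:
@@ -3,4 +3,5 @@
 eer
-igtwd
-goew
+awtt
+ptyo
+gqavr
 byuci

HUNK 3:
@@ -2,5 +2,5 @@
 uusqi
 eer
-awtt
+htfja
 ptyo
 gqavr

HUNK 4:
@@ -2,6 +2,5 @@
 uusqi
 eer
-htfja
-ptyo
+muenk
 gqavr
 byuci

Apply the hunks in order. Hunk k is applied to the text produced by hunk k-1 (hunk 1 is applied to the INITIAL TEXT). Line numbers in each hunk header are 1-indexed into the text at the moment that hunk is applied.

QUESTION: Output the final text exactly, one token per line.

Answer: iyy
uusqi
eer
muenk
gqavr
byuci
dtybv

Derivation:
Hunk 1: at line 1 remove [iisp] add [uusqi] -> 7 lines: iyy uusqi eer igtwd goew byuci dtybv
Hunk 2: at line 3 remove [igtwd,goew] add [awtt,ptyo,gqavr] -> 8 lines: iyy uusqi eer awtt ptyo gqavr byuci dtybv
Hunk 3: at line 2 remove [awtt] add [htfja] -> 8 lines: iyy uusqi eer htfja ptyo gqavr byuci dtybv
Hunk 4: at line 2 remove [htfja,ptyo] add [muenk] -> 7 lines: iyy uusqi eer muenk gqavr byuci dtybv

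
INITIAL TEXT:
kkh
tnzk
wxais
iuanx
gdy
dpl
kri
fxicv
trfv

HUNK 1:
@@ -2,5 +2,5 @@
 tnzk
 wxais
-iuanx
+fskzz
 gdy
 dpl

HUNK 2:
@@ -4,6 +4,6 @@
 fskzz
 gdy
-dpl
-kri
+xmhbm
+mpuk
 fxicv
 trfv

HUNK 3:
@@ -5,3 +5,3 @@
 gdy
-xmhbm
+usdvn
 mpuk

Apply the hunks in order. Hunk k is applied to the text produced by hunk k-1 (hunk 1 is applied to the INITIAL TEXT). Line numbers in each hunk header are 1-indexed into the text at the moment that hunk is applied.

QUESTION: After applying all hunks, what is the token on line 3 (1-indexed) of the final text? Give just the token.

Answer: wxais

Derivation:
Hunk 1: at line 2 remove [iuanx] add [fskzz] -> 9 lines: kkh tnzk wxais fskzz gdy dpl kri fxicv trfv
Hunk 2: at line 4 remove [dpl,kri] add [xmhbm,mpuk] -> 9 lines: kkh tnzk wxais fskzz gdy xmhbm mpuk fxicv trfv
Hunk 3: at line 5 remove [xmhbm] add [usdvn] -> 9 lines: kkh tnzk wxais fskzz gdy usdvn mpuk fxicv trfv
Final line 3: wxais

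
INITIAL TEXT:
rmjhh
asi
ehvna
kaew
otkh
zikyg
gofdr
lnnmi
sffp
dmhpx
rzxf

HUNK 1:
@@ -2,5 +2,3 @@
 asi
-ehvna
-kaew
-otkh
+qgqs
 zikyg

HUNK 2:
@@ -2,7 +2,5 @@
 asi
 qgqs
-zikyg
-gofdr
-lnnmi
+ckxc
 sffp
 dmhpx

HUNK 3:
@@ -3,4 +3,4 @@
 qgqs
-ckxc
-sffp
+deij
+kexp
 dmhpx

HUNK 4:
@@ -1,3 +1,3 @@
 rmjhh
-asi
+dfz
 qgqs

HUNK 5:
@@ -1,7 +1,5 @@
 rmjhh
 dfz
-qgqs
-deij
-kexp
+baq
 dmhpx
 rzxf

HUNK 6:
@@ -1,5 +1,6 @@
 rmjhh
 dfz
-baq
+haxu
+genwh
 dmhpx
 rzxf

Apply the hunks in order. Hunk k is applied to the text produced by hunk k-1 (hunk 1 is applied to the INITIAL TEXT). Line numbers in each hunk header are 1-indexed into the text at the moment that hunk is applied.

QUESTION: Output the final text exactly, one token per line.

Answer: rmjhh
dfz
haxu
genwh
dmhpx
rzxf

Derivation:
Hunk 1: at line 2 remove [ehvna,kaew,otkh] add [qgqs] -> 9 lines: rmjhh asi qgqs zikyg gofdr lnnmi sffp dmhpx rzxf
Hunk 2: at line 2 remove [zikyg,gofdr,lnnmi] add [ckxc] -> 7 lines: rmjhh asi qgqs ckxc sffp dmhpx rzxf
Hunk 3: at line 3 remove [ckxc,sffp] add [deij,kexp] -> 7 lines: rmjhh asi qgqs deij kexp dmhpx rzxf
Hunk 4: at line 1 remove [asi] add [dfz] -> 7 lines: rmjhh dfz qgqs deij kexp dmhpx rzxf
Hunk 5: at line 1 remove [qgqs,deij,kexp] add [baq] -> 5 lines: rmjhh dfz baq dmhpx rzxf
Hunk 6: at line 1 remove [baq] add [haxu,genwh] -> 6 lines: rmjhh dfz haxu genwh dmhpx rzxf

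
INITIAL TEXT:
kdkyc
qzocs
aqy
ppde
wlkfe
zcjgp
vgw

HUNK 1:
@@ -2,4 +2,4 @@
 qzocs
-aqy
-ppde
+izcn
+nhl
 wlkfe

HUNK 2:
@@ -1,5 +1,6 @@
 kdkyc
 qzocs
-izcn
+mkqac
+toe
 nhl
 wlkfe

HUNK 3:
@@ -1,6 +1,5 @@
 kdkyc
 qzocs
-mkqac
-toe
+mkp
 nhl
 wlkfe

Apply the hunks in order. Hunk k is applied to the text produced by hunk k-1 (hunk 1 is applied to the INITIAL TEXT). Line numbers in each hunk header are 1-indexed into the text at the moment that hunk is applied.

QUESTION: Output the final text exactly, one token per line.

Answer: kdkyc
qzocs
mkp
nhl
wlkfe
zcjgp
vgw

Derivation:
Hunk 1: at line 2 remove [aqy,ppde] add [izcn,nhl] -> 7 lines: kdkyc qzocs izcn nhl wlkfe zcjgp vgw
Hunk 2: at line 1 remove [izcn] add [mkqac,toe] -> 8 lines: kdkyc qzocs mkqac toe nhl wlkfe zcjgp vgw
Hunk 3: at line 1 remove [mkqac,toe] add [mkp] -> 7 lines: kdkyc qzocs mkp nhl wlkfe zcjgp vgw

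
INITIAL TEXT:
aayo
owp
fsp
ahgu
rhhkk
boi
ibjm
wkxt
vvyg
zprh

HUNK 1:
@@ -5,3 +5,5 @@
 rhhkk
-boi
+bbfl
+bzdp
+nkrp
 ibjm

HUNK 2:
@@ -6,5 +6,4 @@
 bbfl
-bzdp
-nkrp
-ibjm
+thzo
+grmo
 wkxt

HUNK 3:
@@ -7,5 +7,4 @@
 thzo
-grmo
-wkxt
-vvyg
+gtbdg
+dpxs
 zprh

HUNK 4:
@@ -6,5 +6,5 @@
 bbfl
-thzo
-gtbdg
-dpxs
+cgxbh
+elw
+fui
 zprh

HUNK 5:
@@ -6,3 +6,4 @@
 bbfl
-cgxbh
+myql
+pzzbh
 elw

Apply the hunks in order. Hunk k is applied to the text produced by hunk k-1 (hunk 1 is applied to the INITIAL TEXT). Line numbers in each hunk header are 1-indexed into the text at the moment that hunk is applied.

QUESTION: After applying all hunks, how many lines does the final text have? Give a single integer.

Answer: 11

Derivation:
Hunk 1: at line 5 remove [boi] add [bbfl,bzdp,nkrp] -> 12 lines: aayo owp fsp ahgu rhhkk bbfl bzdp nkrp ibjm wkxt vvyg zprh
Hunk 2: at line 6 remove [bzdp,nkrp,ibjm] add [thzo,grmo] -> 11 lines: aayo owp fsp ahgu rhhkk bbfl thzo grmo wkxt vvyg zprh
Hunk 3: at line 7 remove [grmo,wkxt,vvyg] add [gtbdg,dpxs] -> 10 lines: aayo owp fsp ahgu rhhkk bbfl thzo gtbdg dpxs zprh
Hunk 4: at line 6 remove [thzo,gtbdg,dpxs] add [cgxbh,elw,fui] -> 10 lines: aayo owp fsp ahgu rhhkk bbfl cgxbh elw fui zprh
Hunk 5: at line 6 remove [cgxbh] add [myql,pzzbh] -> 11 lines: aayo owp fsp ahgu rhhkk bbfl myql pzzbh elw fui zprh
Final line count: 11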